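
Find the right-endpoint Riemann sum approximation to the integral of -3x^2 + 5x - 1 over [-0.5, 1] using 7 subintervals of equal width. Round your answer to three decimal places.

Δx = (1 − (-0.5))/7 = 3/14.
Right endpoints: -2/7, -1/14, 1/7, 5/14, 4/7, 11/14, 1.
f(-2/7) = -131/49, f(-1/14) = -269/196, f(1/7) = -17/49, f(5/14) = 79/196, f(4/7) = 43/49, f(11/14) = 211/196, f(1) = 1.
Sum = Δx · [f(-2/7) + f(-1/14) + f(1/7) + ...].
Sum ≈ -0.222.

-0.222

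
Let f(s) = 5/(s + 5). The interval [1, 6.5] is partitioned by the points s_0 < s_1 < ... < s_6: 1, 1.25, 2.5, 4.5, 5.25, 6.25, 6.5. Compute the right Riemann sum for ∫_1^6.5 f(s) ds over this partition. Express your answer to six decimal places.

Subinterval widths: 0.25, 1.25, 2, 0.75, 1, 0.25.
Right endpoints: 1.25, 2.5, 4.5, 5.25, 6.25, 6.5.
f(1.25) = 0.8, f(2.5) = 2/3, f(4.5) = 10/19, f(5.25) = 20/41, f(6.25) = 4/9, f(6.5) = 10/23.
Sum = Σ Δs_i · f(s_i).
Sum ≈ 3.004959.

3.004959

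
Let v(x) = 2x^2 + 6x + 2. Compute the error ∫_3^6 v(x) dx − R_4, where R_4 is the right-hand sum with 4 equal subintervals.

Exact integral: ∫_3^6 v(x) dx = 213.
R_4 = 240.5625.
Error = 213 − 240.5625 = -27.5625.

-27.5625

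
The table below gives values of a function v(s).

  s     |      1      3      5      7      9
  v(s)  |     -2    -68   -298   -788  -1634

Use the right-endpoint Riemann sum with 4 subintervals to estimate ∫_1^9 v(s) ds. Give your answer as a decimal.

Δs = 2.
Sum = 2·[(-68) + (-298) + (-788) + (-1634)] = -5576.

-5576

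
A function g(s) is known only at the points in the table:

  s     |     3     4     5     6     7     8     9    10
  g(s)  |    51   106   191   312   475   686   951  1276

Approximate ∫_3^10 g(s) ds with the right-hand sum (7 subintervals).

3997

Δs = 1.
Sum = 1·[106 + 191 + 312 + 475 + 686 + 951 + 1276] = 3997.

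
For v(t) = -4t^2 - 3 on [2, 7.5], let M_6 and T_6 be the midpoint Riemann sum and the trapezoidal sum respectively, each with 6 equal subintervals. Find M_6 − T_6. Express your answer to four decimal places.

4.6215

M_6 ≈ -566.792824.
T_6 ≈ -571.414352.
M_6 − T_6 ≈ 4.6215.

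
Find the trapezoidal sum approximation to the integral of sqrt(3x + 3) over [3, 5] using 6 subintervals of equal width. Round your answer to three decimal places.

7.732

Δx = (5 − 3)/6 = 1/3.
f(3) ≈ 3.464, f(10/3) ≈ 3.606, f(11/3) ≈ 3.742, f(4) ≈ 3.873, f(13/3) ≈ 4.000, f(14/3) ≈ 4.123, f(5) ≈ 4.243.
T_6 = (Δx/2)·[f(x_0) + 2f(x_1) + ... + 2f(x_{5}) + f(x_6)].
Sum ≈ 7.732.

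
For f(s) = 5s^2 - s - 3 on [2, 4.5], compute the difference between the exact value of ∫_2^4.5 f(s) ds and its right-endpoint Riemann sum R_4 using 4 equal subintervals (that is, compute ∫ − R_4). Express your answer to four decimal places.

-25.4232

Exact integral: ∫_2^4.5 f(s) ds ≈ 122.916667.
R_4 = 148.33984375.
Error ≈ 122.916667 − 148.33984375 ≈ -25.4232.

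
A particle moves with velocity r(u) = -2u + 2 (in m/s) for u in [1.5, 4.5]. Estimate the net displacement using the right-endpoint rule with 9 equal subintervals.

-13

Δu = (4.5 − 1.5)/9 = 1/3.
Right endpoints: 11/6, 13/6, 2.5, 17/6, 19/6, 3.5, 23/6, 25/6, 4.5.
r(11/6) = -5/3, r(13/6) = -7/3, r(2.5) = -3, r(17/6) = -11/3, r(19/6) = -13/3, r(3.5) = -5, r(23/6) = -17/3, r(25/6) = -19/3, r(4.5) = -7.
Sum = Δu · [r(11/6) + r(13/6) + r(2.5) + ...].
Sum = -13.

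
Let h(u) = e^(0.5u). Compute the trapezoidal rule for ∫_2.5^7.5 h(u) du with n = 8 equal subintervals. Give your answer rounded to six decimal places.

78.695712

Δu = (7.5 − 2.5)/8 = 0.625.
h(2.5) ≈ 3.490343, h(3.125) ≈ 4.770733, h(3.75) ≈ 6.520819, h(4.375) ≈ 8.912903, h(5) ≈ 12.182494, h(5.625) ≈ 16.651495, h(6.25) ≈ 22.759895, h(6.875) ≈ 31.109088, h(7.5) ≈ 42.521082.
T_8 = (Δu/2)·[h(u_0) + 2h(u_1) + ... + 2h(u_{7}) + h(u_8)].
Sum ≈ 78.695712.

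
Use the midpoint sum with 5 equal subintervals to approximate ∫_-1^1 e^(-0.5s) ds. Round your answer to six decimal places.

2.080911

Δs = (1 − (-1))/5 = 0.4.
Midpoints: -0.8, -0.4, 0, 0.4, 0.8.
f(-0.8) ≈ 1.491825, f(-0.4) ≈ 1.221403, f(0) ≈ 1.000000, f(0.4) ≈ 0.818731, f(0.8) ≈ 0.670320.
Sum = Δs · [f(-0.8) + f(-0.4) + f(0) + f(0.4) + f(0.8)].
Sum ≈ 2.080911.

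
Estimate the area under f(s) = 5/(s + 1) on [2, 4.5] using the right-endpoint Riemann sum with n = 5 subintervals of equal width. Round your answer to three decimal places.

Δs = (4.5 − 2)/5 = 0.5.
Right endpoints: 2.5, 3, 3.5, 4, 4.5.
f(2.5) = 10/7, f(3) = 1.25, f(3.5) = 10/9, f(4) = 1, f(4.5) = 10/11.
Sum = Δs · [f(2.5) + f(3) + f(3.5) + f(4) + f(4.5)].
Sum ≈ 2.849.

2.849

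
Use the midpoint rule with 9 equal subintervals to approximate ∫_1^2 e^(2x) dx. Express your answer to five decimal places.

Δx = (2 − 1)/9 = 1/9.
Midpoints: 19/18, 7/6, 23/18, 25/18, 1.5, 29/18, 31/18, 11/6, 35/18.
f(19/18) ≈ 8.25741, f(7/6) ≈ 10.31226, f(23/18) ≈ 12.87845, f(25/18) ≈ 16.08324, f(1.5) ≈ 20.08554, f(29/18) ≈ 25.08380, f(31/18) ≈ 31.32588, f(11/6) ≈ 39.12128, f(35/18) ≈ 48.85657.
Sum = Δx · [f(19/18) + f(7/6) + f(23/18) + ...].
Sum ≈ 23.55605.

23.55605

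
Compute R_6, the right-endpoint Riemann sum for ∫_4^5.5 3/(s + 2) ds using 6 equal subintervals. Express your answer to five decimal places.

Δs = (5.5 − 4)/6 = 0.25.
Right endpoints: 4.25, 4.5, 4.75, 5, 5.25, 5.5.
f(4.25) = 0.48, f(4.5) = 6/13, f(4.75) = 4/9, f(5) = 3/7, f(5.25) = 12/29, f(5.5) = 0.4.
Sum = Δs · [f(4.25) + f(4.5) + f(4.75) + ...].
Sum ≈ 0.65709.

0.65709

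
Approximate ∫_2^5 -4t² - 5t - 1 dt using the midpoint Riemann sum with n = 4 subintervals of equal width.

Δt = (5 − 2)/4 = 0.75.
Midpoints: 2.375, 3.125, 3.875, 4.625.
f(2.375) = -35.4375, f(3.125) = -55.6875, f(3.875) = -80.4375, f(4.625) = -109.6875.
Sum = Δt · [f(2.375) + f(3.125) + f(3.875) + f(4.625)].
Sum = -210.9375.

-210.9375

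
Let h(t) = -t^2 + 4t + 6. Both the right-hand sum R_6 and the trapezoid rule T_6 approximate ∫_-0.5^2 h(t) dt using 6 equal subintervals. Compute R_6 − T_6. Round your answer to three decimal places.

1.302

R_6 ≈ 21.02141.
T_6 ≈ 19.71933.
R_6 − T_6 ≈ 1.302.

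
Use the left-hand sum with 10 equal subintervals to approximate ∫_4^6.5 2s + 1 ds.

Δs = (6.5 − 4)/10 = 0.25.
Left endpoints: 4, 4.25, 4.5, 4.75, 5, 5.25, 5.5, 5.75, 6, 6.25.
f(4) = 9, f(4.25) = 9.5, f(4.5) = 10, f(4.75) = 10.5, f(5) = 11, f(5.25) = 11.5, f(5.5) = 12, f(5.75) = 12.5, f(6) = 13, f(6.25) = 13.5.
Sum = Δs · [f(4) + f(4.25) + f(4.5) + ...].
Sum = 28.125.

28.125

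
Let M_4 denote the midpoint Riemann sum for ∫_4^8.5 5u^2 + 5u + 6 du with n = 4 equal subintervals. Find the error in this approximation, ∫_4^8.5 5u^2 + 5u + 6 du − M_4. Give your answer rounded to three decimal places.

Exact integral: ∫_4^8.5 f(u) du = 1084.5.
M_4 ≈ 1082.12695.
Error ≈ 1084.5 − 1082.12695 ≈ 2.373.

2.373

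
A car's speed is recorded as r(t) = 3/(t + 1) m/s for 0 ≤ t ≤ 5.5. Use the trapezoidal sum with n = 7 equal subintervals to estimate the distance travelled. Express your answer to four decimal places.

5.7584

Δt = (5.5 − 0)/7 = 11/14.
r(0) = 3, r(11/14) = 1.68, r(11/7) = 7/6, r(33/14) = 42/47, r(22/7) = 21/29, r(55/14) = 14/23, r(33/7) = 0.525, r(5.5) = 6/13.
T_7 = (Δt/2)·[r(t_0) + 2r(t_1) + ... + 2r(t_{6}) + r(t_7)].
Sum ≈ 5.7584.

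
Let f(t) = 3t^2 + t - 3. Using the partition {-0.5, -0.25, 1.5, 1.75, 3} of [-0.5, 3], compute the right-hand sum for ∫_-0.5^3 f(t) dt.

Subinterval widths: 0.25, 1.75, 0.25, 1.25.
Right endpoints: -0.25, 1.5, 1.75, 3.
f(-0.25) = -3.0625, f(1.5) = 5.25, f(1.75) = 7.9375, f(3) = 27.
Sum = Σ Δt_i · f(t_i).
Sum = 44.15625.

44.15625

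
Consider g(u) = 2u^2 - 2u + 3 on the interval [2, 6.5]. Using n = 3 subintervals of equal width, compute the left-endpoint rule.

Δu = (6.5 − 2)/3 = 1.5.
Left endpoints: 2, 3.5, 5.
g(2) = 7, g(3.5) = 20.5, g(5) = 43.
Sum = Δu · [g(2) + g(3.5) + g(5)].
Sum = 105.75.

105.75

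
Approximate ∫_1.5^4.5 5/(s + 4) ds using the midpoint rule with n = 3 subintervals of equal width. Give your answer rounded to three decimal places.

2.173

Δs = (4.5 − 1.5)/3 = 1.
Midpoints: 2, 3, 4.
f(2) = 5/6, f(3) = 5/7, f(4) = 0.625.
Sum = Δs · [f(2) + f(3) + f(4)].
Sum ≈ 2.173.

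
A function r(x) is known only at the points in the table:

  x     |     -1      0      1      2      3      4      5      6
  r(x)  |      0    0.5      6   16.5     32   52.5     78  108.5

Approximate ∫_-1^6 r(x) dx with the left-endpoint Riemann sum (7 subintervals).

Δx = 1.
Sum = 1·[0 + 0.5 + 6 + 16.5 + 32 + 52.5 + 78] = 185.5.

185.5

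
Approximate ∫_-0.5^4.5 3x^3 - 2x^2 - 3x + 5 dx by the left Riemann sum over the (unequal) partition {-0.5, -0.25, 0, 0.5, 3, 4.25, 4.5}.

Subinterval widths: 0.25, 0.25, 0.5, 2.5, 1.25, 0.25.
Left endpoints: -0.5, -0.25, 0, 0.5, 3, 4.25.
f(-0.5) = 5.625, f(-0.25) = 5.578125, f(0) = 5, f(0.5) = 3.375, f(3) = 59, f(4.25) = 186.421875.
Sum = Σ Δx_i · f(x_i).
Sum = 134.09375.

134.09375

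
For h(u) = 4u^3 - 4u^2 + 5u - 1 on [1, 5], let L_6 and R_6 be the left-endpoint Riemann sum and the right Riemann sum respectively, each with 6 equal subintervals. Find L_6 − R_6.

L_6 ≈ 384.14815.
R_6 ≈ 664.14815.
L_6 − R_6 = -280.

-280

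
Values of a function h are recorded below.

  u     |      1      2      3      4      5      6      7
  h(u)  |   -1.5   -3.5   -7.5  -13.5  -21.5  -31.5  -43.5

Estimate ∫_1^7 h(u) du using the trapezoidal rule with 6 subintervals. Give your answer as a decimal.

Δu = 1.
T_6 = (1/2)·[(-1.5) + 2·(-3.5) + 2·(-7.5) + 2·(-13.5) + 2·(-21.5) + 2·(-31.5) + (-43.5)] = -100.

-100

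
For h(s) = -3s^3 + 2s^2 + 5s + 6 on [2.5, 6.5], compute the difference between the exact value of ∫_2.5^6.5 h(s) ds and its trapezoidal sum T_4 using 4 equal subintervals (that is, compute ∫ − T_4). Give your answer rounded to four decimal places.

Exact integral: ∫_2.5^6.5 h(s) ds ≈ -1022.833333.
T_4 = -1048.5.
Error ≈ -1022.833333 − (-1048.5) ≈ 25.6667.

25.6667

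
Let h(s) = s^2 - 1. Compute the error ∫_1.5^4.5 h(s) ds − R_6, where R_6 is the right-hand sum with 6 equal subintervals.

Exact integral: ∫_1.5^4.5 h(s) ds = 26.25.
R_6 = 30.875.
Error = 26.25 − 30.875 = -4.625.

-4.625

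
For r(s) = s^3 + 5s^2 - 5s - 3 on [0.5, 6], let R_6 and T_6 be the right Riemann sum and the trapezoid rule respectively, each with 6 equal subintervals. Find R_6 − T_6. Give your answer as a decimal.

R_6 ≈ 757.527922.
T_6 ≈ 589.262297.
R_6 − T_6 = 168.265625.

168.265625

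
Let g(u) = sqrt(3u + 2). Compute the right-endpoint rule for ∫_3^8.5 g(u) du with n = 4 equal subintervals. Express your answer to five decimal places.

25.23865

Δu = (8.5 − 3)/4 = 1.375.
Right endpoints: 4.375, 5.75, 7.125, 8.5.
g(4.375) ≈ 3.88909, g(5.75) ≈ 4.38748, g(7.125) ≈ 4.83477, g(8.5) ≈ 5.24404.
Sum = Δu · [g(4.375) + g(5.75) + g(7.125) + g(8.5)].
Sum ≈ 25.23865.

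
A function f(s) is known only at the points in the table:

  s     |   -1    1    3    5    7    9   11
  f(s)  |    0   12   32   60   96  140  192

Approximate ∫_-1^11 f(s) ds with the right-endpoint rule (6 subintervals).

Δs = 2.
Sum = 2·[12 + 32 + 60 + 96 + 140 + 192] = 1064.

1064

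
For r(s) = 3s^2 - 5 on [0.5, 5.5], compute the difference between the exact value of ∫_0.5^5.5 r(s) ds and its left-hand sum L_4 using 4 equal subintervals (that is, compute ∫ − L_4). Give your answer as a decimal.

Exact integral: ∫_0.5^5.5 r(s) ds = 141.25.
L_4 = 88.90625.
Error = 141.25 − 88.90625 = 52.34375.

52.34375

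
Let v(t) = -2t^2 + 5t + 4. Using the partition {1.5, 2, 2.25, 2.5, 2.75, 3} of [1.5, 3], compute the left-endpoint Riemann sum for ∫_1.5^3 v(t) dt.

7.9375

Subinterval widths: 0.5, 0.25, 0.25, 0.25, 0.25.
Left endpoints: 1.5, 2, 2.25, 2.5, 2.75.
v(1.5) = 7, v(2) = 6, v(2.25) = 5.125, v(2.5) = 4, v(2.75) = 2.625.
Sum = Σ Δt_i · v(t_i).
Sum = 7.9375.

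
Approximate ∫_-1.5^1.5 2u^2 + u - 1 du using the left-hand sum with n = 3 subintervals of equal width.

Δu = (1.5 − (-1.5))/3 = 1.
Left endpoints: -1.5, -0.5, 0.5.
f(-1.5) = 2, f(-0.5) = -1, f(0.5) = 0.
Sum = Δu · [f(-1.5) + f(-0.5) + f(0.5)].
Sum = 1.

1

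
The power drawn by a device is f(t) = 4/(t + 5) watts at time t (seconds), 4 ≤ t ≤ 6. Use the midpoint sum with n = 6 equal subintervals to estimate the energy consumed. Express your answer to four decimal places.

0.8026

Δt = (6 − 4)/6 = 1/3.
Midpoints: 25/6, 4.5, 29/6, 31/6, 5.5, 35/6.
f(25/6) = 24/55, f(4.5) = 8/19, f(29/6) = 24/59, f(31/6) = 24/61, f(5.5) = 8/21, f(35/6) = 24/65.
Sum = Δt · [f(25/6) + f(4.5) + f(29/6) + ...].
Sum ≈ 0.8026.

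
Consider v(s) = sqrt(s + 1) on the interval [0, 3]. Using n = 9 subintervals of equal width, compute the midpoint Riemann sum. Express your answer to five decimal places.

Δs = (3 − 0)/9 = 1/3.
Midpoints: 1/6, 0.5, 5/6, 7/6, 1.5, 11/6, 13/6, 2.5, 17/6.
v(1/6) ≈ 1.08012, v(0.5) ≈ 1.22474, v(5/6) ≈ 1.35401, v(7/6) ≈ 1.47196, v(1.5) ≈ 1.58114, v(11/6) ≈ 1.68325, v(13/6) ≈ 1.77951, v(2.5) ≈ 1.87083, v(17/6) ≈ 1.95789.
Sum = Δs · [v(1/6) + v(0.5) + v(5/6) + ...].
Sum ≈ 4.66782.

4.66782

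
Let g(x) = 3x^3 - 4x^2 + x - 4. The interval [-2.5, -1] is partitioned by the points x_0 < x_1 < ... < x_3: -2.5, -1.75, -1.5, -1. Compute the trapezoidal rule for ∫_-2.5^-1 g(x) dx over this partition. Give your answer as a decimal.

-58.6640625

Subinterval widths: 0.75, 0.25, 0.5.
g(-2.5) = -78.375, g(-1.75) = -34.078125, g(-1.5) = -24.625, g(-1) = -12.
On each subinterval the trapezoid contributes (Δx_i/2)·[g(x_{i-1}) + g(x_i)].
Sum = -58.6640625.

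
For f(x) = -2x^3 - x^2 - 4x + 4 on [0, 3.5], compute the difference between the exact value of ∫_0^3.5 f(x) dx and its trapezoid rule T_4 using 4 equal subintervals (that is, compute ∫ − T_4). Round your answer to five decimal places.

Exact integral: ∫_0^3.5 f(x) dx ≈ -99.8229167.
T_4 ≈ -104.9589844.
Error ≈ -99.8229167 − (-104.9589844) ≈ 5.13607.

5.13607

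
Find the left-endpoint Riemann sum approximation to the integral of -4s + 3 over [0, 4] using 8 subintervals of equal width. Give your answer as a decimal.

-16

Δs = (4 − 0)/8 = 0.5.
Left endpoints: 0, 0.5, 1, 1.5, 2, 2.5, 3, 3.5.
f(0) = 3, f(0.5) = 1, f(1) = -1, f(1.5) = -3, f(2) = -5, f(2.5) = -7, f(3) = -9, f(3.5) = -11.
Sum = Δs · [f(0) + f(0.5) + f(1) + ...].
Sum = -16.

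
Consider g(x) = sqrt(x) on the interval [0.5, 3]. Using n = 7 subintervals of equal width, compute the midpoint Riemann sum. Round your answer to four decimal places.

3.2306

Δx = (3 − 0.5)/7 = 5/14.
Midpoints: 19/28, 29/28, 39/28, 1.75, 59/28, 69/28, 79/28.
g(19/28) ≈ 0.8238, g(29/28) ≈ 1.0177, g(39/28) ≈ 1.1802, g(1.75) ≈ 1.3229, g(59/28) ≈ 1.4516, g(69/28) ≈ 1.5698, g(79/28) ≈ 1.6797.
Sum = Δx · [g(19/28) + g(29/28) + g(39/28) + ...].
Sum ≈ 3.2306.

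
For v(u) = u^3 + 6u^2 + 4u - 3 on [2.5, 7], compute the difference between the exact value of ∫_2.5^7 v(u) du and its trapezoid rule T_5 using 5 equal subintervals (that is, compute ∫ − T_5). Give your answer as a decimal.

-12.301875

Exact integral: ∫_2.5^7 v(u) du = 1317.234375.
T_5 = 1329.53625.
Error = 1317.234375 − 1329.53625 = -12.301875.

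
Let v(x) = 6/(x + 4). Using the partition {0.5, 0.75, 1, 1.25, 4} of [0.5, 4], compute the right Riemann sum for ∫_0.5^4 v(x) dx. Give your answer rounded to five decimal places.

2.96400

Subinterval widths: 0.25, 0.25, 0.25, 2.75.
Right endpoints: 0.75, 1, 1.25, 4.
v(0.75) = 24/19, v(1) = 1.2, v(1.25) = 8/7, v(4) = 0.75.
Sum = Σ Δx_i · v(x_i).
Sum ≈ 2.96400.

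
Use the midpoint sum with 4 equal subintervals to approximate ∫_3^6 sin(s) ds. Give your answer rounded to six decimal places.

Δs = (6 − 3)/4 = 0.75.
Midpoints: 3.375, 4.125, 4.875, 5.625.
f(3.375) ≈ -0.231294, f(4.125) ≈ -0.832391, f(4.875) ≈ -0.986808, f(5.625) ≈ -0.611682.
Sum = Δs · [f(3.375) + f(4.125) + f(4.875) + f(5.625)].
Sum ≈ -1.996631.

-1.996631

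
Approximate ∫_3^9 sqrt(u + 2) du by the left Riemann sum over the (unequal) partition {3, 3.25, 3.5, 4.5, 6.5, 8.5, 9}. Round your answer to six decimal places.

Subinterval widths: 0.25, 0.25, 1, 2, 2, 0.5.
Left endpoints: 3, 3.25, 3.5, 4.5, 6.5, 8.5.
f(3) ≈ 2.236068, f(3.25) ≈ 2.291288, f(3.5) ≈ 2.345208, f(4.5) ≈ 2.549510, f(6.5) ≈ 2.915476, f(8.5) ≈ 3.240370.
Sum = Σ Δu_i · f(u_i).
Sum ≈ 16.027203.

16.027203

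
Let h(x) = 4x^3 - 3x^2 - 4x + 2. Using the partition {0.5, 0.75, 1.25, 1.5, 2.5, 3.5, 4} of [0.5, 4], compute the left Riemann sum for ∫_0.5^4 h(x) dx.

Subinterval widths: 0.25, 0.5, 0.25, 1, 1, 0.5.
Left endpoints: 0.5, 0.75, 1.25, 1.5, 2.5, 3.5.
h(0.5) = -0.25, h(0.75) = -1, h(1.25) = 0.125, h(1.5) = 2.75, h(2.5) = 35.75, h(3.5) = 122.75.
Sum = Σ Δx_i · h(x_i).
Sum = 99.34375.

99.34375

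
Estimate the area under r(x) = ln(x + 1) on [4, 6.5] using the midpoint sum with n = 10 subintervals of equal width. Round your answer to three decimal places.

4.565

Δx = (6.5 − 4)/10 = 0.25.
Midpoints: 4.125, 4.375, 4.625, 4.875, 5.125, 5.375, 5.625, 5.875, 6.125, 6.375.
r(4.125) ≈ 1.634, r(4.375) ≈ 1.682, r(4.625) ≈ 1.727, r(4.875) ≈ 1.771, r(5.125) ≈ 1.812, r(5.375) ≈ 1.852, r(5.625) ≈ 1.891, r(5.875) ≈ 1.928, r(6.125) ≈ 1.964, r(6.375) ≈ 1.998.
Sum = Δx · [r(4.125) + r(4.375) + r(4.625) + ...].
Sum ≈ 4.565.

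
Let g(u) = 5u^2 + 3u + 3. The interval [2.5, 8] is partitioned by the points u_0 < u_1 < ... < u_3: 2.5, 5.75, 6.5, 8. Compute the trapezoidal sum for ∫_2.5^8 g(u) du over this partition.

962.1875

Subinterval widths: 3.25, 0.75, 1.5.
g(2.5) = 41.75, g(5.75) = 185.5625, g(6.5) = 233.75, g(8) = 347.
On each subinterval the trapezoid contributes (Δu_i/2)·[g(u_{i-1}) + g(u_i)].
Sum = 962.1875.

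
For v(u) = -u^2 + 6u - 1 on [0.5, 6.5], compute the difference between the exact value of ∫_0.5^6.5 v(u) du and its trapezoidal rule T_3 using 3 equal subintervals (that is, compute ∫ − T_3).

Exact integral: ∫_0.5^6.5 v(u) du = 28.5.
T_3 = 24.5.
Error = 28.5 − 24.5 = 4.

4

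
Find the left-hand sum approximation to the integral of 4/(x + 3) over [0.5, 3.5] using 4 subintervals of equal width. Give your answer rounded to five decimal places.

2.68476

Δx = (3.5 − 0.5)/4 = 0.75.
Left endpoints: 0.5, 1.25, 2, 2.75.
f(0.5) = 8/7, f(1.25) = 16/17, f(2) = 0.8, f(2.75) = 16/23.
Sum = Δx · [f(0.5) + f(1.25) + f(2) + f(2.75)].
Sum ≈ 2.68476.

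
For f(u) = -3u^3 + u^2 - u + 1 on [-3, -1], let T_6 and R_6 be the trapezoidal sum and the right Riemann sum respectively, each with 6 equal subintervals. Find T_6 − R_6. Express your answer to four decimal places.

14.6667

T_6 ≈ 75.370370.
R_6 ≈ 60.703704.
T_6 − R_6 ≈ 14.6667.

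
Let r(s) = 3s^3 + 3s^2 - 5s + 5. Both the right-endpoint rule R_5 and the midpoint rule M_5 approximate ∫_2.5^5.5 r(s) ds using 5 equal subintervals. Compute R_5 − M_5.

R_5 = 922.545.
M_5 = 759.24.
R_5 − M_5 = 163.305.

163.305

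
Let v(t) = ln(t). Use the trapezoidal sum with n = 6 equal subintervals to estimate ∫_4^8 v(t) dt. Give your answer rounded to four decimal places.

7.0857

Δt = (8 − 4)/6 = 2/3.
v(4) ≈ 1.3863, v(14/3) ≈ 1.5404, v(16/3) ≈ 1.6740, v(6) ≈ 1.7918, v(20/3) ≈ 1.8971, v(22/3) ≈ 1.9924, v(8) ≈ 2.0794.
T_6 = (Δt/2)·[v(t_0) + 2v(t_1) + ... + 2v(t_{5}) + v(t_6)].
Sum ≈ 7.0857.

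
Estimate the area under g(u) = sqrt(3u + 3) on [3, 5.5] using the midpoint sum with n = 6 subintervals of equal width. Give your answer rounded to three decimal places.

9.899

Δu = (5.5 − 3)/6 = 5/12.
Midpoints: 77/24, 3.625, 97/24, 107/24, 4.875, 127/24.
g(77/24) ≈ 3.553, g(3.625) ≈ 3.725, g(97/24) ≈ 3.889, g(107/24) ≈ 4.047, g(4.875) ≈ 4.198, g(127/24) ≈ 4.345.
Sum = Δu · [g(77/24) + g(3.625) + g(97/24) + ...].
Sum ≈ 9.899.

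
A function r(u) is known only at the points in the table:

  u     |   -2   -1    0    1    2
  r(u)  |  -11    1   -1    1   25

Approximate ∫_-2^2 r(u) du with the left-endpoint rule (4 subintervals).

Δu = 1.
Sum = 1·[(-11) + 1 + (-1) + 1] = -10.

-10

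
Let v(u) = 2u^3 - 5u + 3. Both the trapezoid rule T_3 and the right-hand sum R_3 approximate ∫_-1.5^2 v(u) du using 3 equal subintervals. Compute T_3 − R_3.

T_3 ≈ 12.7847222.
R_3 ≈ 15.8472222.
T_3 − R_3 = -3.0625.

-3.0625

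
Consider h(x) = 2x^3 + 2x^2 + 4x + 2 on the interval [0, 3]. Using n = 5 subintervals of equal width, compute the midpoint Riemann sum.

Δx = (3 − 0)/5 = 0.6.
Midpoints: 0.3, 0.9, 1.5, 2.1, 2.7.
h(0.3) = 3.434, h(0.9) = 8.678, h(1.5) = 19.25, h(2.1) = 37.742, h(2.7) = 66.746.
Sum = Δx · [h(0.3) + h(0.9) + h(1.5) + h(2.1) + h(2.7)].
Sum = 81.51.

81.51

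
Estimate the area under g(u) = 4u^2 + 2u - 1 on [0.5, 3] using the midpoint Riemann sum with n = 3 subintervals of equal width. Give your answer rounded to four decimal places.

Δu = (3 − 0.5)/3 = 5/6.
Midpoints: 11/12, 1.75, 31/12.
g(11/12) = 151/36, g(1.75) = 14.75, g(31/12) = 1111/36.
Sum = Δu · [g(11/12) + g(1.75) + g(31/12)].
Sum ≈ 41.5046.

41.5046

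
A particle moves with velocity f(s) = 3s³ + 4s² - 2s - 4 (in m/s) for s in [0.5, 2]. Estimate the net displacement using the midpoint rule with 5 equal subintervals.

Δs = (2 − 0.5)/5 = 0.3.
Midpoints: 0.65, 0.95, 1.25, 1.55, 1.85.
f(0.65) = -2.786125, f(0.95) = 0.282125, f(1.25) = 5.609375, f(1.55) = 13.681625, f(1.85) = 24.984875.
Sum = Δs · [f(0.65) + f(0.95) + f(1.25) + f(1.55) + f(1.85)].
Sum = 12.5315625.

12.5315625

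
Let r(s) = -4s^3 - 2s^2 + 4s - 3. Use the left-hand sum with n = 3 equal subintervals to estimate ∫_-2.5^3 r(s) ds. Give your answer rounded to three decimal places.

Δs = (3 − (-2.5))/3 = 11/6.
Left endpoints: -2.5, -2/3, 7/6.
r(-2.5) = 37, r(-2/3) = -145/27, r(7/6) = -200/27.
Sum = Δs · [r(-2.5) + r(-2/3) + r(7/6)].
Sum ≈ 44.407.

44.407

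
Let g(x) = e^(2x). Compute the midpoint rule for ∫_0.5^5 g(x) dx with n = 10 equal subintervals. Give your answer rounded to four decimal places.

Δx = (5 − 0.5)/10 = 0.45.
Midpoints: 0.725, 1.175, 1.625, 2.075, 2.525, 2.975, 3.425, 3.875, 4.325, 4.775.
g(0.725) ≈ 4.2631, g(1.175) ≈ 10.4856, g(1.625) ≈ 25.7903, g(2.075) ≈ 63.4340, g(2.525) ≈ 156.0225, g(2.975) ≈ 383.7533, g(3.425) ≈ 943.8809, g(3.875) ≈ 2321.5724, g(4.325) ≈ 5710.1467, g(4.775) ≈ 14044.6947.
Sum = Δx · [g(0.725) + g(1.175) + g(1.625) + ...].
Sum ≈ 10648.8196.

10648.8196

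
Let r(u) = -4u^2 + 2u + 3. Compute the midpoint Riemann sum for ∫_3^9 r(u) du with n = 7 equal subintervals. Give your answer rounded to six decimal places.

-844.530612

Δu = (9 − 3)/7 = 6/7.
Midpoints: 24/7, 30/7, 36/7, 6, 48/7, 54/7, 60/7.
r(24/7) = -1821/49, r(30/7) = -3033/49, r(36/7) = -4533/49, r(6) = -129, r(48/7) = -8397/49, r(54/7) = -10761/49, r(60/7) = -13413/49.
Sum = Δu · [r(24/7) + r(30/7) + r(36/7) + ...].
Sum ≈ -844.530612.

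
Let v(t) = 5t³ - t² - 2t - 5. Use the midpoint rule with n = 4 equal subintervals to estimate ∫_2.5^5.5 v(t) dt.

Δt = (5.5 − 2.5)/4 = 0.75.
Midpoints: 2.875, 3.625, 4.375, 5.125.
v(2.875) = 51099/512, v(3.625) = 108945/512, v(4.375) = 197535/512, v(5.125) = 323349/512.
Sum = Δt · [v(2.875) + v(3.625) + v(4.375) + v(5.125)].
Sum = 997.453125.

997.453125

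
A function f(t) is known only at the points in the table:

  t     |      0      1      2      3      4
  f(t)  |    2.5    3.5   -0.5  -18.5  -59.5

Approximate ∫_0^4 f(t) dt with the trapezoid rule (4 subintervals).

Δt = 1.
T_4 = (1/2)·[2.5 + 2·3.5 + 2·(-0.5) + 2·(-18.5) + (-59.5)] = -44.

-44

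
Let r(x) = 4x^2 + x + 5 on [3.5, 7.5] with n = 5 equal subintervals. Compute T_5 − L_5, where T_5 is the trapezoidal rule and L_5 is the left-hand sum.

72

T_5 = 549.04.
L_5 = 477.04.
T_5 − L_5 = 72.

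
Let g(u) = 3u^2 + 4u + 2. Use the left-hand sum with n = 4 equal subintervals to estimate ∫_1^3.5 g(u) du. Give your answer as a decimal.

56.19140625

Δu = (3.5 − 1)/4 = 0.625.
Left endpoints: 1, 1.625, 2.25, 2.875.
g(1) = 9, g(1.625) = 16.421875, g(2.25) = 26.1875, g(2.875) = 38.296875.
Sum = Δu · [g(1) + g(1.625) + g(2.25) + g(2.875)].
Sum = 56.19140625.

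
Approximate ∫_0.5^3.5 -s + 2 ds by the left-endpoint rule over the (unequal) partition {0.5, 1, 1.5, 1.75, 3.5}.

1.8125

Subinterval widths: 0.5, 0.5, 0.25, 1.75.
Left endpoints: 0.5, 1, 1.5, 1.75.
f(0.5) = 1.5, f(1) = 1, f(1.5) = 0.5, f(1.75) = 0.25.
Sum = Σ Δs_i · f(s_i).
Sum = 1.8125.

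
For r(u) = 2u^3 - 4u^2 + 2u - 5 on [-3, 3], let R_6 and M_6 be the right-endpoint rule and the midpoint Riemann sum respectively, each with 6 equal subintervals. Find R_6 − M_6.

R_6 = -46.
M_6 = -100.
R_6 − M_6 = 54.

54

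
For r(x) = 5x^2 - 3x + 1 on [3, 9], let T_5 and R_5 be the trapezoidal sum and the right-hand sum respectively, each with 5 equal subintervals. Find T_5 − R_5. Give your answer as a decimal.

-205.2

T_5 = 1075.2.
R_5 = 1280.4.
T_5 − R_5 = -205.2.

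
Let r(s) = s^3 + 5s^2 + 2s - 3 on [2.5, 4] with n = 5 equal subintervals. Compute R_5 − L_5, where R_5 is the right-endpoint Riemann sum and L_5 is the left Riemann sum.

30.0375

R_5 = 155.46.
L_5 = 125.4225.
R_5 − L_5 = 30.0375.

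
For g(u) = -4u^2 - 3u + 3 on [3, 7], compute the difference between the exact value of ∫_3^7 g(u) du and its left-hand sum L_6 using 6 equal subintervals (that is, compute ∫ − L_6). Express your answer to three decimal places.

Exact integral: ∫_3^7 g(u) du ≈ -469.33333.
L_6 ≈ -413.18519.
Error ≈ -469.33333 − (-413.18519) ≈ -56.148.

-56.148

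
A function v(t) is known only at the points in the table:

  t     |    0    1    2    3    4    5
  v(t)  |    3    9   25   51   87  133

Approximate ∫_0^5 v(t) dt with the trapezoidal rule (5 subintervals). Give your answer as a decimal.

240

Δt = 1.
T_5 = (1/2)·[3 + 2·9 + 2·25 + 2·51 + 2·87 + 133] = 240.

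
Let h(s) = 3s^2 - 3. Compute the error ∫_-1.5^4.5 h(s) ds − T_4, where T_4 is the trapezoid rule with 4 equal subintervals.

-6.75

Exact integral: ∫_-1.5^4.5 h(s) ds = 76.5.
T_4 = 83.25.
Error = 76.5 − 83.25 = -6.75.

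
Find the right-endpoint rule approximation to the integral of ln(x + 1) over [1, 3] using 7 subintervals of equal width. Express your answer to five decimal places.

2.25621

Δx = (3 − 1)/7 = 2/7.
Right endpoints: 9/7, 11/7, 13/7, 15/7, 17/7, 19/7, 3.
f(9/7) ≈ 0.82668, f(11/7) ≈ 0.94446, f(13/7) ≈ 1.04982, f(15/7) ≈ 1.14513, f(17/7) ≈ 1.23214, f(19/7) ≈ 1.31219, f(3) ≈ 1.38629.
Sum = Δx · [f(9/7) + f(11/7) + f(13/7) + ...].
Sum ≈ 2.25621.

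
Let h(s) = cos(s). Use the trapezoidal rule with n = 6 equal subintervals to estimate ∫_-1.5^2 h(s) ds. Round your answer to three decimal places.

1.852

Δs = (2 − (-1.5))/6 = 7/12.
h(-1.5) ≈ 0.071, h(-11/12) ≈ 0.608, h(-1/3) ≈ 0.945, h(0.25) ≈ 0.969, h(5/6) ≈ 0.672, h(17/12) ≈ 0.154, h(2) ≈ -0.416.
T_6 = (Δs/2)·[h(s_0) + 2h(s_1) + ... + 2h(s_{5}) + h(s_6)].
Sum ≈ 1.852.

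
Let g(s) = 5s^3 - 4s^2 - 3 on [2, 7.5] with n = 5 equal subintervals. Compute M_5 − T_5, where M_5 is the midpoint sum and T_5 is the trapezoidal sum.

-111.8871875

M_5 = 3329.4490625.
T_5 = 3441.33625.
M_5 − T_5 = -111.8871875.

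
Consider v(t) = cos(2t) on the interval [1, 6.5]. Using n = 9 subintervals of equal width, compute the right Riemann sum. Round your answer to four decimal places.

Δt = (6.5 − 1)/9 = 11/18.
Right endpoints: 29/18, 20/9, 17/6, 31/9, 73/18, 14/3, 95/18, 53/9, 6.5.
v(29/18) ≈ -0.9968, v(20/9) ≈ -0.2647, v(17/6) ≈ 0.8159, v(31/9) ≈ 0.8221, v(73/18) ≈ -0.2543, v(14/3) ≈ -0.9958, v(95/18) ≈ -0.4260, v(53/9) ≈ 0.7048, v(6.5) ≈ 0.9074.
Sum = Δt · [v(29/18) + v(20/9) + v(17/6) + ...].
Sum ≈ 0.1911.

0.1911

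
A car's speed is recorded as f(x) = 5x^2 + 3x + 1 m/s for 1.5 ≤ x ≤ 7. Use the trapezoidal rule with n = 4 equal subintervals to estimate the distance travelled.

650.33203125

Δx = (7 − 1.5)/4 = 1.375.
f(1.5) = 16.75, f(2.875) = 50.953125, f(4.25) = 104.0625, f(5.625) = 176.078125, f(7) = 267.
T_4 = (Δx/2)·[f(x_0) + 2f(x_1) + 2f(x_2) + 2f(x_3) + f(x_4)].
Sum = 650.33203125.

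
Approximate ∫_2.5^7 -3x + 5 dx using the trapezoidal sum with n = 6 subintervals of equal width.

Δx = (7 − 2.5)/6 = 0.75.
f(2.5) = -2.5, f(3.25) = -4.75, f(4) = -7, f(4.75) = -9.25, f(5.5) = -11.5, f(6.25) = -13.75, f(7) = -16.
T_6 = (Δx/2)·[f(x_0) + 2f(x_1) + ... + 2f(x_{5}) + f(x_6)].
Sum = -41.625.

-41.625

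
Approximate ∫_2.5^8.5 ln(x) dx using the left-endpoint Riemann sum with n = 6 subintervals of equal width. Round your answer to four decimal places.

9.2646

Δx = (8.5 − 2.5)/6 = 1.
Left endpoints: 2.5, 3.5, 4.5, 5.5, 6.5, 7.5.
f(2.5) ≈ 0.9163, f(3.5) ≈ 1.2528, f(4.5) ≈ 1.5041, f(5.5) ≈ 1.7047, f(6.5) ≈ 1.8718, f(7.5) ≈ 2.0149.
Sum = Δx · [f(2.5) + f(3.5) + f(4.5) + ...].
Sum ≈ 9.2646.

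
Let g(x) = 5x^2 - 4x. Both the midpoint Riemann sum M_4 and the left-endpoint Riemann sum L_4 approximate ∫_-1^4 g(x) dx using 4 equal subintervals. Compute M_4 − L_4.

M_4 = 75.078125.
L_4 = 50.46875.
M_4 − L_4 = 24.609375.

24.609375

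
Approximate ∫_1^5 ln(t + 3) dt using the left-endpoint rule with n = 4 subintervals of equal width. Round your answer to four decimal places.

Δt = (5 − 1)/4 = 1.
Left endpoints: 1, 2, 3, 4.
f(1) ≈ 1.3863, f(2) ≈ 1.6094, f(3) ≈ 1.7918, f(4) ≈ 1.9459.
Sum = Δt · [f(1) + f(2) + f(3) + f(4)].
Sum ≈ 6.7334.

6.7334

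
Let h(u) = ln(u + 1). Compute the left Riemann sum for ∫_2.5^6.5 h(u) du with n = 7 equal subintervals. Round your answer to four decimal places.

6.5052

Δu = (6.5 − 2.5)/7 = 4/7.
Left endpoints: 2.5, 43/14, 51/14, 59/14, 67/14, 75/14, 83/14.
h(2.5) ≈ 1.2528, h(43/14) ≈ 1.4040, h(51/14) ≈ 1.5353, h(59/14) ≈ 1.6514, h(67/14) ≈ 1.7554, h(75/14) ≈ 1.8496, h(83/14) ≈ 1.9357.
Sum = Δu · [h(2.5) + h(43/14) + h(51/14) + ...].
Sum ≈ 6.5052.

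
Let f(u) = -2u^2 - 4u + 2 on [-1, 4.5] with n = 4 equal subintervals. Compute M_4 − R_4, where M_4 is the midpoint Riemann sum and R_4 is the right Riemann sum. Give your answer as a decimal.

46.79296875

M_4 = -87.18359375.
R_4 = -133.9765625.
M_4 − R_4 = 46.79296875.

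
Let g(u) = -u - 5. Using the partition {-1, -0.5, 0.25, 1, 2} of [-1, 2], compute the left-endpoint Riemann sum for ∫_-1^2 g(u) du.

-15.3125

Subinterval widths: 0.5, 0.75, 0.75, 1.
Left endpoints: -1, -0.5, 0.25, 1.
g(-1) = -4, g(-0.5) = -4.5, g(0.25) = -5.25, g(1) = -6.
Sum = Σ Δu_i · g(u_i).
Sum = -15.3125.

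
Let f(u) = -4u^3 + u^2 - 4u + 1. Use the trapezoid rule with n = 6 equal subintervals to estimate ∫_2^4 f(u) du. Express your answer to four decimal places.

-244.6296

Δu = (4 − 2)/6 = 1/3.
f(2) = -35, f(7/3) = -1450/27, f(8/3) = -2117/27, f(3) = -110, f(10/3) = -4033/27, f(11/3) = -5330/27, f(4) = -255.
T_6 = (Δu/2)·[f(u_0) + 2f(u_1) + ... + 2f(u_{5}) + f(u_6)].
Sum ≈ -244.6296.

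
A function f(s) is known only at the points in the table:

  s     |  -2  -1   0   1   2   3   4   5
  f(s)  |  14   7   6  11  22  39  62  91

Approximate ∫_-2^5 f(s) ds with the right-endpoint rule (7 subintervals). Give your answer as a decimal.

238

Δs = 1.
Sum = 1·[7 + 6 + 11 + 22 + 39 + 62 + 91] = 238.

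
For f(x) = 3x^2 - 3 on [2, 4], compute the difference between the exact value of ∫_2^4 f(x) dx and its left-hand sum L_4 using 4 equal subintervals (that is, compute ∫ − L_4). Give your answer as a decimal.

Exact integral: ∫_2^4 f(x) dx = 50.
L_4 = 41.25.
Error = 50 − 41.25 = 8.75.

8.75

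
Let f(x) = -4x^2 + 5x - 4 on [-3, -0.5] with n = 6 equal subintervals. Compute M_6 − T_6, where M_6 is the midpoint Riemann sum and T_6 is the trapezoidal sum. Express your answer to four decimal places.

M_6 ≈ -67.563657.
T_6 ≈ -67.997685.
M_6 − T_6 ≈ 0.4340.

0.4340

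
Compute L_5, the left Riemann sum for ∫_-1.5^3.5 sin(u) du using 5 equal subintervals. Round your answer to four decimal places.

0.5985

Δu = (3.5 − (-1.5))/5 = 1.
Left endpoints: -1.5, -0.5, 0.5, 1.5, 2.5.
f(-1.5) ≈ -0.9975, f(-0.5) ≈ -0.4794, f(0.5) ≈ 0.4794, f(1.5) ≈ 0.9975, f(2.5) ≈ 0.5985.
Sum = Δu · [f(-1.5) + f(-0.5) + f(0.5) + f(1.5) + f(2.5)].
Sum ≈ 0.5985.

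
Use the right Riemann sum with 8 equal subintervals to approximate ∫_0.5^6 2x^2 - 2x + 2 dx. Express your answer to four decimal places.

Δx = (6 − 0.5)/8 = 0.6875.
Right endpoints: 1.1875, 1.875, 2.5625, 3.25, 3.9375, 4.625, 5.3125, 6.
f(1.1875) = 2.4453125, f(1.875) = 5.28125, f(2.5625) = 10.0078125, f(3.25) = 16.625, f(3.9375) = 25.1328125, f(4.625) = 35.53125, f(5.3125) = 47.8203125, f(6) = 62.
Sum = Δx · [f(1.1875) + f(1.875) + f(2.5625) + ...].
Sum ≈ 140.8301.

140.8301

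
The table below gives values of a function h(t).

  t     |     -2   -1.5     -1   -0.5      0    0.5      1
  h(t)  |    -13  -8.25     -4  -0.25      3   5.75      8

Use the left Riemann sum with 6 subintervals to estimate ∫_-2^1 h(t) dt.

-8.375

Δt = 0.5.
Sum = 0.5·[(-13) + (-8.25) + (-4) + (-0.25) + 3 + 5.75] = -8.375.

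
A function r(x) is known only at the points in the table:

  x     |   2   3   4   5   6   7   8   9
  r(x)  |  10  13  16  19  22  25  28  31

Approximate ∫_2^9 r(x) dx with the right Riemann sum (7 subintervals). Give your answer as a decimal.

Δx = 1.
Sum = 1·[13 + 16 + 19 + 22 + 25 + 28 + 31] = 154.

154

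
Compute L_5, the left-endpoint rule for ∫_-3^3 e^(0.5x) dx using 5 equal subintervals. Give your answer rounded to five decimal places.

Δx = (3 − (-3))/5 = 1.2.
Left endpoints: -3, -1.8, -0.6, 0.6, 1.8.
f(-3) ≈ 0.22313, f(-1.8) ≈ 0.40657, f(-0.6) ≈ 0.74082, f(0.6) ≈ 1.34986, f(1.8) ≈ 2.45960.
Sum = Δx · [f(-3) + f(-1.8) + f(-0.6) + f(0.6) + f(1.8)].
Sum ≈ 6.21598.

6.21598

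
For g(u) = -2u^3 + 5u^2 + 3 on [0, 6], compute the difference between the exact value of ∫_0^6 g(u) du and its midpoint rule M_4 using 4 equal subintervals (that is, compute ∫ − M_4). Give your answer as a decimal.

-14.625

Exact integral: ∫_0^6 g(u) du = -270.
M_4 = -255.375.
Error = -270 − (-255.375) = -14.625.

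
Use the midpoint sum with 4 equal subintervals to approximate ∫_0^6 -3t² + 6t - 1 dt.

Δt = (6 − 0)/4 = 1.5.
Midpoints: 0.75, 2.25, 3.75, 5.25.
f(0.75) = 1.8125, f(2.25) = -2.6875, f(3.75) = -20.6875, f(5.25) = -52.1875.
Sum = Δt · [f(0.75) + f(2.25) + f(3.75) + f(5.25)].
Sum = -110.625.

-110.625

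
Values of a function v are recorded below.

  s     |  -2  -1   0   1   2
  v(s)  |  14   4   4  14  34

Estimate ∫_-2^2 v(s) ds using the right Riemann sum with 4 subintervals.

Δs = 1.
Sum = 1·[4 + 4 + 14 + 34] = 56.

56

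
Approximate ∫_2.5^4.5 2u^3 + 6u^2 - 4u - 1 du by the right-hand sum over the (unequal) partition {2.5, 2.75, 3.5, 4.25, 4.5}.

Subinterval widths: 0.25, 0.75, 0.75, 0.25.
Right endpoints: 2.75, 3.5, 4.25, 4.5.
f(2.75) = 74.96875, f(3.5) = 144.25, f(4.25) = 243.90625, f(4.5) = 284.75.
Sum = Σ Δu_i · f(u_i).
Sum = 381.046875.

381.046875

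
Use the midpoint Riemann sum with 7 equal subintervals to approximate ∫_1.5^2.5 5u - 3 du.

Δu = (2.5 − 1.5)/7 = 1/7.
Midpoints: 11/7, 12/7, 13/7, 2, 15/7, 16/7, 17/7.
f(11/7) = 34/7, f(12/7) = 39/7, f(13/7) = 44/7, f(2) = 7, f(15/7) = 54/7, f(16/7) = 59/7, f(17/7) = 64/7.
Sum = Δu · [f(11/7) + f(12/7) + f(13/7) + ...].
Sum = 7.

7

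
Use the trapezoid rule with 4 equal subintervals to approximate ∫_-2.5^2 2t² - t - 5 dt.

Δt = (2 − (-2.5))/4 = 1.125.
f(-2.5) = 10, f(-1.375) = 0.15625, f(-0.25) = -4.625, f(0.875) = -4.34375, f(2) = 1.
T_4 = (Δt/2)·[f(t_0) + 2f(t_1) + 2f(t_2) + 2f(t_3) + f(t_4)].
Sum = -3.7265625.

-3.7265625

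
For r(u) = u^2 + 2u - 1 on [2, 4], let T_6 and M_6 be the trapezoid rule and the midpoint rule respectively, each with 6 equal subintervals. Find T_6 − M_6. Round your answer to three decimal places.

T_6 ≈ 28.70370.
M_6 ≈ 28.64815.
T_6 − M_6 ≈ 0.056.

0.056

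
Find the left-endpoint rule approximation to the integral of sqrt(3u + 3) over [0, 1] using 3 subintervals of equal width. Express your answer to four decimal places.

1.9894

Δu = (1 − 0)/3 = 1/3.
Left endpoints: 0, 1/3, 2/3.
f(0) ≈ 1.7321, f(1/3) ≈ 2.0000, f(2/3) ≈ 2.2361.
Sum = Δu · [f(0) + f(1/3) + f(2/3)].
Sum ≈ 1.9894.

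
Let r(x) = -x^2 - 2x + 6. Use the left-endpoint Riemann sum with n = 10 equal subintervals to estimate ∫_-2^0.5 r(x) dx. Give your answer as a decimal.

Δx = (0.5 − (-2))/10 = 0.25.
Left endpoints: -2, -1.75, -1.5, -1.25, -1, -0.75, -0.5, -0.25, 0, 0.25.
r(-2) = 6, r(-1.75) = 6.4375, r(-1.5) = 6.75, r(-1.25) = 6.9375, r(-1) = 7, r(-0.75) = 6.9375, r(-0.5) = 6.75, r(-0.25) = 6.4375, r(0) = 6, r(0.25) = 5.4375.
Sum = Δx · [r(-2) + r(-1.75) + r(-1.5) + ...].
Sum = 16.171875.

16.171875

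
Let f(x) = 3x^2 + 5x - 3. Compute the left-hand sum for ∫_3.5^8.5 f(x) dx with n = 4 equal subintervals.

582.03125

Δx = (8.5 − 3.5)/4 = 1.25.
Left endpoints: 3.5, 4.75, 6, 7.25.
f(3.5) = 51.25, f(4.75) = 88.4375, f(6) = 135, f(7.25) = 190.9375.
Sum = Δx · [f(3.5) + f(4.75) + f(6) + f(7.25)].
Sum = 582.03125.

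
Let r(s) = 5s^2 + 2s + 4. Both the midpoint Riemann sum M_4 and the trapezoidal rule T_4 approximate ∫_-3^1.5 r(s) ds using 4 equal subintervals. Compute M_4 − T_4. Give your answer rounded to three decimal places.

-7.119

M_4 ≈ 59.50195.
T_4 = 66.62109375.
M_4 − T_4 ≈ -7.119.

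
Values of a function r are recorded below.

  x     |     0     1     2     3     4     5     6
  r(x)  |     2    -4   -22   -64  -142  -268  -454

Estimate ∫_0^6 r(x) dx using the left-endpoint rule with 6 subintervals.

-498

Δx = 1.
Sum = 1·[2 + (-4) + (-22) + (-64) + (-142) + (-268)] = -498.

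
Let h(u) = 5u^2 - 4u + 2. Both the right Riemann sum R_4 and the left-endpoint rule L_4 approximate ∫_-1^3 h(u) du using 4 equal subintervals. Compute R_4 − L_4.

R_4 = 54.
L_4 = 30.
R_4 − L_4 = 24.

24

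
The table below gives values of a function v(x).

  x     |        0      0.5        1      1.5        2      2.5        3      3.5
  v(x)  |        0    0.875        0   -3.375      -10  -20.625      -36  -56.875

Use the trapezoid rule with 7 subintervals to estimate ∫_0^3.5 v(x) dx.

-48.78125

Δx = 0.5.
T_7 = (0.5/2)·[0 + 2·0.875 + 2·0 + 2·(-3.375) + 2·(-10) + 2·(-20.625) + 2·(-36) + (-56.875)] = -48.78125.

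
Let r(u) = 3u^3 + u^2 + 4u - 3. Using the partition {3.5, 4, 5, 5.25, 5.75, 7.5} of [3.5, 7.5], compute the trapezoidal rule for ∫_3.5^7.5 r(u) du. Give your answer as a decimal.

Subinterval widths: 0.5, 1, 0.25, 0.5, 1.75.
r(3.5) = 151.875, r(4) = 221, r(5) = 417, r(5.25) = 479.671875, r(5.75) = 623.390625, r(7.5) = 1348.875.
On each subinterval the trapezoid contributes (Δu_i/2)·[r(u_{i-1}) + r(u_i)].
Sum = 2525.80078125.

2525.80078125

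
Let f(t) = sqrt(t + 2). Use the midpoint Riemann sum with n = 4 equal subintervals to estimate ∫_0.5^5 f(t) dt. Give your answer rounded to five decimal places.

9.71825

Δt = (5 − 0.5)/4 = 1.125.
Midpoints: 1.0625, 2.1875, 3.3125, 4.4375.
f(1.0625) ≈ 1.75000, f(2.1875) ≈ 2.04634, f(3.3125) ≈ 2.30489, f(4.4375) ≈ 2.53722.
Sum = Δt · [f(1.0625) + f(2.1875) + f(3.3125) + f(4.4375)].
Sum ≈ 9.71825.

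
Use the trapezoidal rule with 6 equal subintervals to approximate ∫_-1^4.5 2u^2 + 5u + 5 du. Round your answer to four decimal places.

Δu = (4.5 − (-1))/6 = 11/12.
f(-1) = 2, f(-1/12) = 331/72, f(5/6) = 95/9, f(1.75) = 19.875, f(8/3) = 293/9, f(43/12) = 3499/72, f(4.5) = 68.
T_6 = (Δu/2)·[f(u_0) + 2f(u_1) + ... + 2f(u_{5}) + f(u_6)].
Sum ≈ 138.5822.

138.5822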